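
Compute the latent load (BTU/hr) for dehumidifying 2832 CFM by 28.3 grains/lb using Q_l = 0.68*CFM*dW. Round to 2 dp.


Q = 0.68 * 2832 * 28.3 = 54499.01 BTU/hr

54499.01 BTU/hr


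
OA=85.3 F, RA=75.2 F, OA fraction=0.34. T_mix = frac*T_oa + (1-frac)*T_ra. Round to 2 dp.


T_mix = 0.34*85.3 + 0.66*75.2 = 78.63 F

78.63 F


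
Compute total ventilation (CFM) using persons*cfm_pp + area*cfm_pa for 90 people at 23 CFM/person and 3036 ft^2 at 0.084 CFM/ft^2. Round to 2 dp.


Total = 90*23 + 3036*0.084 = 2325.02 CFM

2325.02 CFM


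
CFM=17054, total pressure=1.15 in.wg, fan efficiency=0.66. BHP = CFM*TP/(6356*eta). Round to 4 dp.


BHP = 17054 * 1.15 / (6356 * 0.66) = 4.6752 hp

4.6752 hp


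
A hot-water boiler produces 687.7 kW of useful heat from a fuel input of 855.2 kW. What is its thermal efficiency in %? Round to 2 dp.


eta = (687.7/855.2)*100 = 80.41 %

80.41 %


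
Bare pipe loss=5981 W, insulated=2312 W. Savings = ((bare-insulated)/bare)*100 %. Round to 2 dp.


Savings = ((5981-2312)/5981)*100 = 61.34 %

61.34 %


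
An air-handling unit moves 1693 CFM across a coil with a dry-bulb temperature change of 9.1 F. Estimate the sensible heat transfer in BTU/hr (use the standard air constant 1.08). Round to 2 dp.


Q = 1.08 * 1693 * 9.1 = 16638.80 BTU/hr

16638.80 BTU/hr


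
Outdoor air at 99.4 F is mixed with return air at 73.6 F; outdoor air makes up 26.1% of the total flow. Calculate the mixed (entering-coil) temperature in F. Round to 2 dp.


T_mix = 73.6 + (26.1/100)*(99.4-73.6) = 80.33 F

80.33 F


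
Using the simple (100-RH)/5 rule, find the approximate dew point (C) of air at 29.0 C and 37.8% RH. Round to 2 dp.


Td = 29.0 - (100-37.8)/5 = 16.56 C

16.56 C


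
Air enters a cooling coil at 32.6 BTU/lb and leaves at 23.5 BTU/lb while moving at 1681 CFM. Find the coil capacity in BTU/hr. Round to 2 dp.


Q = 4.5 * 1681 * (32.6 - 23.5) = 68836.95 BTU/hr

68836.95 BTU/hr


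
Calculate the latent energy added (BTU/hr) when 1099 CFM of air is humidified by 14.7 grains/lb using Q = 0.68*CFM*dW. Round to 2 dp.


Q = 0.68 * 1099 * 14.7 = 10985.60 BTU/hr

10985.60 BTU/hr


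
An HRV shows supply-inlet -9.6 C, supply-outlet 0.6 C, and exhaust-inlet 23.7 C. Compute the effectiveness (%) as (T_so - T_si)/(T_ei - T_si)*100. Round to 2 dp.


eff = (0.6-(-9.6))/(23.7-(-9.6))*100 = 30.63 %

30.63 %


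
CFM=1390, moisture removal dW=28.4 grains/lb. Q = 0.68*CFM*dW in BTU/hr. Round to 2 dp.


Q = 0.68 * 1390 * 28.4 = 26843.68 BTU/hr

26843.68 BTU/hr


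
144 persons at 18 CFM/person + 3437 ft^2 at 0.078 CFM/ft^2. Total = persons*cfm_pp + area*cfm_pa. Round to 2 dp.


Total = 144*18 + 3437*0.078 = 2860.09 CFM

2860.09 CFM


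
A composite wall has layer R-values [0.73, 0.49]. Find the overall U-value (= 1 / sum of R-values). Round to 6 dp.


R_total = 0.73 + 0.49 = 1.22
U = 1/1.22 = 0.819672

0.819672


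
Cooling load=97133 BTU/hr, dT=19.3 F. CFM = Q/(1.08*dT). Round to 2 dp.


CFM = 97133 / (1.08 * 19.3) = 4660.00

4660.00 CFM


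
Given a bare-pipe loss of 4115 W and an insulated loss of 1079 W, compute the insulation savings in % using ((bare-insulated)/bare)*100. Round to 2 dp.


Savings = ((4115-1079)/4115)*100 = 73.78 %

73.78 %


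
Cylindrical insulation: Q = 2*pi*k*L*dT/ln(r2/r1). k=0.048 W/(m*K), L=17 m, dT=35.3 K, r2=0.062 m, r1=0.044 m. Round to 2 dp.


Q = 2*pi*0.048*17*35.3/ln(0.062/0.044) = 527.74 W

527.74 W


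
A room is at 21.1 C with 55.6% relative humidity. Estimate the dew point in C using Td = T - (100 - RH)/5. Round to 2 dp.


Td = 21.1 - (100-55.6)/5 = 12.22 C

12.22 C


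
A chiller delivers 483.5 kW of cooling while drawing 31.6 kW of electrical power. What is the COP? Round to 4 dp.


COP = 483.5 / 31.6 = 15.3006

15.3006


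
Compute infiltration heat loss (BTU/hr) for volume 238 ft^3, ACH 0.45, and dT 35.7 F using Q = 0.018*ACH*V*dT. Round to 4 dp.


Q = 0.018 * 0.45 * 238 * 35.7 = 68.8225 BTU/hr

68.8225 BTU/hr


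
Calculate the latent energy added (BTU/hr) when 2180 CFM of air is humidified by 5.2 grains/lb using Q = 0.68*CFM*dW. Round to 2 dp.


Q = 0.68 * 2180 * 5.2 = 7708.48 BTU/hr

7708.48 BTU/hr


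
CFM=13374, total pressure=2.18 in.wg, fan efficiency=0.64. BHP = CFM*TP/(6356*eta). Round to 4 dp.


BHP = 13374 * 2.18 / (6356 * 0.64) = 7.1673 hp

7.1673 hp


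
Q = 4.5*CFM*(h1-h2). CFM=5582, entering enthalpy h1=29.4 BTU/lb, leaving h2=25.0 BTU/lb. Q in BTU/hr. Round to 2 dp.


Q = 4.5 * 5582 * (29.4 - 25.0) = 110523.60 BTU/hr

110523.60 BTU/hr


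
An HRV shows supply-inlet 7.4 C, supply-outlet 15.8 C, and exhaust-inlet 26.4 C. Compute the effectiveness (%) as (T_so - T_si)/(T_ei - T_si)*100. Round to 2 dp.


eff = (15.8-7.4)/(26.4-7.4)*100 = 44.21 %

44.21 %


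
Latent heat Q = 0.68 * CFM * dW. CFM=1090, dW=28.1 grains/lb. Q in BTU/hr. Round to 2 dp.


Q = 0.68 * 1090 * 28.1 = 20827.72 BTU/hr

20827.72 BTU/hr


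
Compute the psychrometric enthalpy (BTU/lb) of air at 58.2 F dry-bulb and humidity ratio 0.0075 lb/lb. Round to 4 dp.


h = 0.24*58.2 + 0.0075*(1061+0.444*58.2) = 22.1193 BTU/lb

22.1193 BTU/lb


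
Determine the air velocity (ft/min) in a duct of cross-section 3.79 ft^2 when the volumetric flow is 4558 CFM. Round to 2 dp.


V = 4558 / 3.79 = 1202.64 ft/min

1202.64 ft/min


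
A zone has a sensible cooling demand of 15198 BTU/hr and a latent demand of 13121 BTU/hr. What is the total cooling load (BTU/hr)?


Qt = 15198 + 13121 = 28319 BTU/hr

28319 BTU/hr


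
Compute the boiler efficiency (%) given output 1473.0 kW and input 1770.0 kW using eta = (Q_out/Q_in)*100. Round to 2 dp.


eta = (1473.0/1770.0)*100 = 83.22 %

83.22 %


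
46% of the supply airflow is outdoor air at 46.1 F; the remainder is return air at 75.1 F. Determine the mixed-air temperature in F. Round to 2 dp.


T_mix = 0.46*46.1 + 0.54*75.1 = 61.76 F

61.76 F


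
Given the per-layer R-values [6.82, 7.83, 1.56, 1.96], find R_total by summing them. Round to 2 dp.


R_total = 6.82 + 7.83 + 1.56 + 1.96 = 18.17

18.17


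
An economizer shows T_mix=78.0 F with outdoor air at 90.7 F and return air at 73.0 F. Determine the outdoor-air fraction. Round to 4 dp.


frac = (78.0 - 73.0) / (90.7 - 73.0) = 0.2825

0.2825


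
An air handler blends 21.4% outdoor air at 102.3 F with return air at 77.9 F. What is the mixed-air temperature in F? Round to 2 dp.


T_mix = 77.9 + (21.4/100)*(102.3-77.9) = 83.12 F

83.12 F


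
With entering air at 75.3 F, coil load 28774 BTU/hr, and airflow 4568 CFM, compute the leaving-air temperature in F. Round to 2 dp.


dT = 28774/(1.08*4568) = 5.8324
T_leave = 75.3 - 5.8324 = 69.47 F

69.47 F


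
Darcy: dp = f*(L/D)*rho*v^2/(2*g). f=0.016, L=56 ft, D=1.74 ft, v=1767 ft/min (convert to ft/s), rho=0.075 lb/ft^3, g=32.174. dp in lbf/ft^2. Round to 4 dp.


v_fps = 1767/60 = 29.45 ft/s
dp = 0.016*(56/1.74)*0.075*29.45^2/(2*32.174) = 0.5205 lbf/ft^2

0.5205 lbf/ft^2


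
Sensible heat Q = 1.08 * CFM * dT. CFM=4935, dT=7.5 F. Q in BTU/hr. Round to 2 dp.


Q = 1.08 * 4935 * 7.5 = 39973.50 BTU/hr

39973.50 BTU/hr


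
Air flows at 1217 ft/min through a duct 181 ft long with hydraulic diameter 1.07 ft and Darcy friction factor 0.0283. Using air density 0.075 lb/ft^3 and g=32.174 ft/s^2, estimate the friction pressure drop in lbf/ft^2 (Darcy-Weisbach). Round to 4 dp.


v_fps = 1217/60 = 20.2833 ft/s
dp = 0.0283*(181/1.07)*0.075*20.2833^2/(2*32.174) = 2.2955 lbf/ft^2

2.2955 lbf/ft^2


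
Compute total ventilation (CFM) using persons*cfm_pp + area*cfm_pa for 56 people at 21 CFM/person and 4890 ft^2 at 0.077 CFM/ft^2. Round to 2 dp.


Total = 56*21 + 4890*0.077 = 1552.53 CFM

1552.53 CFM


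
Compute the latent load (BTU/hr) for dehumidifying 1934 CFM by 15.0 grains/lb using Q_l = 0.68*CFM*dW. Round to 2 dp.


Q = 0.68 * 1934 * 15.0 = 19726.80 BTU/hr

19726.80 BTU/hr


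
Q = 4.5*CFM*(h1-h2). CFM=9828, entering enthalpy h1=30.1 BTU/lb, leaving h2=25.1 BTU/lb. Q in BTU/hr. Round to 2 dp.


Q = 4.5 * 9828 * (30.1 - 25.1) = 221130.00 BTU/hr

221130.00 BTU/hr


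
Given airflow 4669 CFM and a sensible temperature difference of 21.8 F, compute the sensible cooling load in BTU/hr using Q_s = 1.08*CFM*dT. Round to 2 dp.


Q = 1.08 * 4669 * 21.8 = 109926.94 BTU/hr

109926.94 BTU/hr


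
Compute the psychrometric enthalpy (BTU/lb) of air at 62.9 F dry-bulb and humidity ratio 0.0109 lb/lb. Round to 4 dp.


h = 0.24*62.9 + 0.0109*(1061+0.444*62.9) = 26.9653 BTU/lb

26.9653 BTU/lb


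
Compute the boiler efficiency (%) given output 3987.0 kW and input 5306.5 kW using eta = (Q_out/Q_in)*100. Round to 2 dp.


eta = (3987.0/5306.5)*100 = 75.13 %

75.13 %


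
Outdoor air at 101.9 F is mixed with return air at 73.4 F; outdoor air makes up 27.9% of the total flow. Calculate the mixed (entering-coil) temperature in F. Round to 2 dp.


T_mix = 73.4 + (27.9/100)*(101.9-73.4) = 81.35 F

81.35 F


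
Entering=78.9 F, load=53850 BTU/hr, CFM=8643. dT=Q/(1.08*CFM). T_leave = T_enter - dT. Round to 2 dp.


dT = 53850/(1.08*8643) = 5.7690
T_leave = 78.9 - 5.7690 = 73.13 F

73.13 F


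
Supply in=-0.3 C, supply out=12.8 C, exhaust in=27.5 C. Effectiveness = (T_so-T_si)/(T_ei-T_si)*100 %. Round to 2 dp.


eff = (12.8-(-0.3))/(27.5-(-0.3))*100 = 47.12 %

47.12 %


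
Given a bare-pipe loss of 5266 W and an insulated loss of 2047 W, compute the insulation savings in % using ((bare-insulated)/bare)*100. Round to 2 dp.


Savings = ((5266-2047)/5266)*100 = 61.13 %

61.13 %


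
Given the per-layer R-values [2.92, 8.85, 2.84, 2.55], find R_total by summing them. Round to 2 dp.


R_total = 2.92 + 8.85 + 2.84 + 2.55 = 17.16

17.16


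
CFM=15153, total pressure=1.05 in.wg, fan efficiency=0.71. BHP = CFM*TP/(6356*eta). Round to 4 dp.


BHP = 15153 * 1.05 / (6356 * 0.71) = 3.5257 hp

3.5257 hp


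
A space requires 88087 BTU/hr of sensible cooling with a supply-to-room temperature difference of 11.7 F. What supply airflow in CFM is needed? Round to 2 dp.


CFM = 88087 / (1.08 * 11.7) = 6971.11

6971.11 CFM


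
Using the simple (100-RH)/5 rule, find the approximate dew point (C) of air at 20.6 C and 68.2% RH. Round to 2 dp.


Td = 20.6 - (100-68.2)/5 = 14.24 C

14.24 C


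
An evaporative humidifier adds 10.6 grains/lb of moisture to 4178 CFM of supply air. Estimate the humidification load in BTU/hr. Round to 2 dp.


Q = 0.68 * 4178 * 10.6 = 30115.02 BTU/hr

30115.02 BTU/hr


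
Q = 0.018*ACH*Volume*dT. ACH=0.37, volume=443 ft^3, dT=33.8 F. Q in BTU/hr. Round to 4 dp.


Q = 0.018 * 0.37 * 443 * 33.8 = 99.7228 BTU/hr

99.7228 BTU/hr


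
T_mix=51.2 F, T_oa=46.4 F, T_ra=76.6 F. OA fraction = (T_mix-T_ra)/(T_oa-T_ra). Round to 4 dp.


frac = (51.2 - 76.6) / (46.4 - 76.6) = 0.8411

0.8411


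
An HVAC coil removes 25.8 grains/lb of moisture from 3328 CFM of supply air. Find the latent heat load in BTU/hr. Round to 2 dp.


Q = 0.68 * 3328 * 25.8 = 58386.43 BTU/hr

58386.43 BTU/hr


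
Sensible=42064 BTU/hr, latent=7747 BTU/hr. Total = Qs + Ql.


Qt = 42064 + 7747 = 49811 BTU/hr

49811 BTU/hr


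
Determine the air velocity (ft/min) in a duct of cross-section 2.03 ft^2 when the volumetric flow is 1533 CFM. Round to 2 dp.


V = 1533 / 2.03 = 755.17 ft/min

755.17 ft/min


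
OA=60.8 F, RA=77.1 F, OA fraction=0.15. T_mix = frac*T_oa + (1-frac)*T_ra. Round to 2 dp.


T_mix = 0.15*60.8 + 0.85*77.1 = 74.66 F

74.66 F


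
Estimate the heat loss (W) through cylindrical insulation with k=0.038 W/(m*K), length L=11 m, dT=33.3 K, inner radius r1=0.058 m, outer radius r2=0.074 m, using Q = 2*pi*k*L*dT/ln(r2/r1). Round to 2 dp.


Q = 2*pi*0.038*11*33.3/ln(0.074/0.058) = 358.99 W

358.99 W


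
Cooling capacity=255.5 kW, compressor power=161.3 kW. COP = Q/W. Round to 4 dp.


COP = 255.5 / 161.3 = 1.5840

1.5840


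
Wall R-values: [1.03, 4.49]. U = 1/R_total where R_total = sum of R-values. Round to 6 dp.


R_total = 1.03 + 4.49 = 5.52
U = 1/5.52 = 0.181159

0.181159


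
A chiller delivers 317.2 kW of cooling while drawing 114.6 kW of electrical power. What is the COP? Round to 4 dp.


COP = 317.2 / 114.6 = 2.7679

2.7679


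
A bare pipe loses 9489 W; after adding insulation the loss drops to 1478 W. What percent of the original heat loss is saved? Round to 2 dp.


Savings = ((9489-1478)/9489)*100 = 84.42 %

84.42 %


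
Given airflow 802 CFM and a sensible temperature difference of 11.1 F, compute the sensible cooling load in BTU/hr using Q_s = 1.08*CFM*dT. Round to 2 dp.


Q = 1.08 * 802 * 11.1 = 9614.38 BTU/hr

9614.38 BTU/hr


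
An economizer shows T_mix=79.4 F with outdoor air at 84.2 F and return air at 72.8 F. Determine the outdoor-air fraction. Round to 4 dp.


frac = (79.4 - 72.8) / (84.2 - 72.8) = 0.5789

0.5789


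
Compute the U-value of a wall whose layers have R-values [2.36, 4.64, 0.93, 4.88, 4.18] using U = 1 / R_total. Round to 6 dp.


R_total = 2.36 + 4.64 + 0.93 + 4.88 + 4.18 = 16.99
U = 1/16.99 = 0.058858

0.058858


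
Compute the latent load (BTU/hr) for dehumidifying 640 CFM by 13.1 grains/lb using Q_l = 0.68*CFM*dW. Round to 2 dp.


Q = 0.68 * 640 * 13.1 = 5701.12 BTU/hr

5701.12 BTU/hr


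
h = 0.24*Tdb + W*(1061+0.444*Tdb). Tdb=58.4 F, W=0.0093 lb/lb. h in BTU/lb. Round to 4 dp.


h = 0.24*58.4 + 0.0093*(1061+0.444*58.4) = 24.1244 BTU/lb

24.1244 BTU/lb


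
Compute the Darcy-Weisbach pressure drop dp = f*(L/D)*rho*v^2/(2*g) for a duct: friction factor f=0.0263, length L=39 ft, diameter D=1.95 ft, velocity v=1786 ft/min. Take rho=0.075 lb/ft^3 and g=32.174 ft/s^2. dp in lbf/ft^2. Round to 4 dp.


v_fps = 1786/60 = 29.7667 ft/s
dp = 0.0263*(39/1.95)*0.075*29.7667^2/(2*32.174) = 0.5432 lbf/ft^2

0.5432 lbf/ft^2


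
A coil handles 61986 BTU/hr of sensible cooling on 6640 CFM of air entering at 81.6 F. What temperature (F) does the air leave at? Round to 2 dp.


dT = 61986/(1.08*6640) = 8.6437
T_leave = 81.6 - 8.6437 = 72.96 F

72.96 F


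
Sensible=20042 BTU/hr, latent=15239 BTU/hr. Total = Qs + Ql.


Qt = 20042 + 15239 = 35281 BTU/hr

35281 BTU/hr


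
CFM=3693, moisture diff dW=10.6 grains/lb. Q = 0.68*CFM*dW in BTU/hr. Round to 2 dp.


Q = 0.68 * 3693 * 10.6 = 26619.14 BTU/hr

26619.14 BTU/hr


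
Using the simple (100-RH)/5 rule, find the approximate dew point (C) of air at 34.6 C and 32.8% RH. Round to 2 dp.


Td = 34.6 - (100-32.8)/5 = 21.16 C

21.16 C


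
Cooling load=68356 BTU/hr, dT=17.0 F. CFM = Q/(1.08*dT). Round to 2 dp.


CFM = 68356 / (1.08 * 17.0) = 3723.09

3723.09 CFM


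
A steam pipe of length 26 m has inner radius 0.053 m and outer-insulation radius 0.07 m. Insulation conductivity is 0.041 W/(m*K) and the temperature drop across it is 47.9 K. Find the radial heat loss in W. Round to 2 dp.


Q = 2*pi*0.041*26*47.9/ln(0.07/0.053) = 1153.21 W

1153.21 W


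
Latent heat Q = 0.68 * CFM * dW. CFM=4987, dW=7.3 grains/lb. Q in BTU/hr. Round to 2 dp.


Q = 0.68 * 4987 * 7.3 = 24755.47 BTU/hr

24755.47 BTU/hr


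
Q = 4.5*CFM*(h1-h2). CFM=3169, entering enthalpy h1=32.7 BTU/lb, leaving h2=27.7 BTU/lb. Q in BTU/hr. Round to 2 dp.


Q = 4.5 * 3169 * (32.7 - 27.7) = 71302.50 BTU/hr

71302.50 BTU/hr


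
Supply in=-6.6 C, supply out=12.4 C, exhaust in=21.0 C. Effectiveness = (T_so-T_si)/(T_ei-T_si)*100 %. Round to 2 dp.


eff = (12.4-(-6.6))/(21.0-(-6.6))*100 = 68.84 %

68.84 %


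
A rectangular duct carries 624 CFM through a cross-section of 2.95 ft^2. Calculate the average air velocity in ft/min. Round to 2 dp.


V = 624 / 2.95 = 211.53 ft/min

211.53 ft/min


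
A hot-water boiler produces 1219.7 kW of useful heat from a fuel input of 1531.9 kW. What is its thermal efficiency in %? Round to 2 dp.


eta = (1219.7/1531.9)*100 = 79.62 %

79.62 %


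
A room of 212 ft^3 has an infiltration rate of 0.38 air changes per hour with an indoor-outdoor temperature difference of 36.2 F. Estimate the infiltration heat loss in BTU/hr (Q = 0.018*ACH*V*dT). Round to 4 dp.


Q = 0.018 * 0.38 * 212 * 36.2 = 52.4929 BTU/hr

52.4929 BTU/hr


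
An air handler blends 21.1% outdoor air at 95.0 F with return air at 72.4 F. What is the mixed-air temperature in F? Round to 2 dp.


T_mix = 72.4 + (21.1/100)*(95.0-72.4) = 77.17 F

77.17 F


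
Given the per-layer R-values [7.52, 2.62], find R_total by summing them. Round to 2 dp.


R_total = 7.52 + 2.62 = 10.14

10.14


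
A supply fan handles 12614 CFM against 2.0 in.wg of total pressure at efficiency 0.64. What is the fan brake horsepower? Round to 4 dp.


BHP = 12614 * 2.0 / (6356 * 0.64) = 6.2018 hp

6.2018 hp


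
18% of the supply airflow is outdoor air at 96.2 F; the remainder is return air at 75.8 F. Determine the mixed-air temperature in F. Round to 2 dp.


T_mix = 0.18*96.2 + 0.82*75.8 = 79.47 F

79.47 F


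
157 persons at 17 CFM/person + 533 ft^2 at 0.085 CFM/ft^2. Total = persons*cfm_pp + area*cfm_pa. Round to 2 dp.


Total = 157*17 + 533*0.085 = 2714.31 CFM

2714.31 CFM


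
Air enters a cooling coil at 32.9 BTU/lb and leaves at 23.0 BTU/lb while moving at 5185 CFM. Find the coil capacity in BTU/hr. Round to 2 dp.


Q = 4.5 * 5185 * (32.9 - 23.0) = 230991.75 BTU/hr

230991.75 BTU/hr


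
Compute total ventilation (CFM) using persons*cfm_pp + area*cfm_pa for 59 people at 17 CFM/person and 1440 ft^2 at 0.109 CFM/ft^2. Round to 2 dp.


Total = 59*17 + 1440*0.109 = 1159.96 CFM

1159.96 CFM


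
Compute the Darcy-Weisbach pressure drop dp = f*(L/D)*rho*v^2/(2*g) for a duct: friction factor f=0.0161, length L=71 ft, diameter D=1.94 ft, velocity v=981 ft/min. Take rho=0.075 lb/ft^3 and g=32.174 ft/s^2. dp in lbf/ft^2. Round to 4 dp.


v_fps = 981/60 = 16.35 ft/s
dp = 0.0161*(71/1.94)*0.075*16.35^2/(2*32.174) = 0.1836 lbf/ft^2

0.1836 lbf/ft^2


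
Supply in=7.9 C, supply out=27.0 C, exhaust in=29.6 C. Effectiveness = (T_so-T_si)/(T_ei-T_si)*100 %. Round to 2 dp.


eff = (27.0-7.9)/(29.6-7.9)*100 = 88.02 %

88.02 %


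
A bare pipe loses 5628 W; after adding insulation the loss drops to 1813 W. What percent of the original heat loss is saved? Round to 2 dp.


Savings = ((5628-1813)/5628)*100 = 67.79 %

67.79 %


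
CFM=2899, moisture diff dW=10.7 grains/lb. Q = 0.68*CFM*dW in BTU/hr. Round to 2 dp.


Q = 0.68 * 2899 * 10.7 = 21093.12 BTU/hr

21093.12 BTU/hr


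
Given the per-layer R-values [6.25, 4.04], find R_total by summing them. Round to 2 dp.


R_total = 6.25 + 4.04 = 10.29

10.29


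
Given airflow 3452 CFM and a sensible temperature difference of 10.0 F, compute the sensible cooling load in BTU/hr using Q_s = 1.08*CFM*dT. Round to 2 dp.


Q = 1.08 * 3452 * 10.0 = 37281.60 BTU/hr

37281.60 BTU/hr


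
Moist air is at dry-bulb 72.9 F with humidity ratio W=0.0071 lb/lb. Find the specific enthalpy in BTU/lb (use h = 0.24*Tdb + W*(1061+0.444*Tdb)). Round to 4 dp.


h = 0.24*72.9 + 0.0071*(1061+0.444*72.9) = 25.2589 BTU/lb

25.2589 BTU/lb


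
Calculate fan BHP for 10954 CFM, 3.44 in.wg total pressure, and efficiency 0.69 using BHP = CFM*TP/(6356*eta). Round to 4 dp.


BHP = 10954 * 3.44 / (6356 * 0.69) = 8.5921 hp

8.5921 hp


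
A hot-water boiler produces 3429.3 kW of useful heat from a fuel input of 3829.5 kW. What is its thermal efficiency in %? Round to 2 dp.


eta = (3429.3/3829.5)*100 = 89.55 %

89.55 %


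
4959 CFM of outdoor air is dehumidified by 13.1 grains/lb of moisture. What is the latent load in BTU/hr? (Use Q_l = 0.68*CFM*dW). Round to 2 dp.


Q = 0.68 * 4959 * 13.1 = 44174.77 BTU/hr

44174.77 BTU/hr


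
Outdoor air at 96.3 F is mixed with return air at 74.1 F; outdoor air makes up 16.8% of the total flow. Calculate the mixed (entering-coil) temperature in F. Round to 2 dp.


T_mix = 74.1 + (16.8/100)*(96.3-74.1) = 77.83 F

77.83 F


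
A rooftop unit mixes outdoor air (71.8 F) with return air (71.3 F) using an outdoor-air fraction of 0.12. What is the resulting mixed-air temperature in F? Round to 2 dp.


T_mix = 0.12*71.8 + 0.88*71.3 = 71.36 F

71.36 F


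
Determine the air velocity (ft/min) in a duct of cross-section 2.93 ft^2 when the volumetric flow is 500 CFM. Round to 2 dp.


V = 500 / 2.93 = 170.65 ft/min

170.65 ft/min


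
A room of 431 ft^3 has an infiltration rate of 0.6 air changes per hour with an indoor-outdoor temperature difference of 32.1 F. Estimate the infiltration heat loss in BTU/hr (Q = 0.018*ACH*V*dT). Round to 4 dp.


Q = 0.018 * 0.6 * 431 * 32.1 = 149.4191 BTU/hr

149.4191 BTU/hr


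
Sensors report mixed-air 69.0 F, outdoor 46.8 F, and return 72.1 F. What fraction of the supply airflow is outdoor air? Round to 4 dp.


frac = (69.0 - 72.1) / (46.8 - 72.1) = 0.1225

0.1225


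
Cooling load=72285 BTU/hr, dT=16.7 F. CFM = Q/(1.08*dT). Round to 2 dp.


CFM = 72285 / (1.08 * 16.7) = 4007.82

4007.82 CFM


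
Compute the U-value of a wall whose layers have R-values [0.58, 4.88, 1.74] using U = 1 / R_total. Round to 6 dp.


R_total = 0.58 + 4.88 + 1.74 = 7.20
U = 1/7.20 = 0.138889

0.138889


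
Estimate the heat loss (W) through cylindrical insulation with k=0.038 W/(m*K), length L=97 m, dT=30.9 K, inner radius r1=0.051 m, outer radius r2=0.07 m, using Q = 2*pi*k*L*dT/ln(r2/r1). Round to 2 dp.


Q = 2*pi*0.038*97*30.9/ln(0.07/0.051) = 2259.89 W

2259.89 W


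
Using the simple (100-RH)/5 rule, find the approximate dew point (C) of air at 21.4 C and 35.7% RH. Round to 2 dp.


Td = 21.4 - (100-35.7)/5 = 8.54 C

8.54 C


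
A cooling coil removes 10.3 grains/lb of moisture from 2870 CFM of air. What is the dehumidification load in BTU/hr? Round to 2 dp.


Q = 0.68 * 2870 * 10.3 = 20101.48 BTU/hr

20101.48 BTU/hr


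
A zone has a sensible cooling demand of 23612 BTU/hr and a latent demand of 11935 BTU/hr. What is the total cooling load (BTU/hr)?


Qt = 23612 + 11935 = 35547 BTU/hr

35547 BTU/hr


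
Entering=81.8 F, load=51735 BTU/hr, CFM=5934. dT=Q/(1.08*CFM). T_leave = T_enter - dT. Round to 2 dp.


dT = 51735/(1.08*5934) = 8.0726
T_leave = 81.8 - 8.0726 = 73.73 F

73.73 F


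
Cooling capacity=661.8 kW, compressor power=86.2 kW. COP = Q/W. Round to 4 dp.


COP = 661.8 / 86.2 = 7.6775

7.6775


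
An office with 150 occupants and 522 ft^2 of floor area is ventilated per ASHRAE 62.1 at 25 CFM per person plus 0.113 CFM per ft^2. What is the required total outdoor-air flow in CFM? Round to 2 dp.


Total = 150*25 + 522*0.113 = 3808.99 CFM

3808.99 CFM


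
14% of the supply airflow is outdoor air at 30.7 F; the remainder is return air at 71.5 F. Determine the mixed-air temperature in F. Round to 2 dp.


T_mix = 0.14*30.7 + 0.86*71.5 = 65.79 F

65.79 F


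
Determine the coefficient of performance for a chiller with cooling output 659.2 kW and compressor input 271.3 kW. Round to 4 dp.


COP = 659.2 / 271.3 = 2.4298

2.4298


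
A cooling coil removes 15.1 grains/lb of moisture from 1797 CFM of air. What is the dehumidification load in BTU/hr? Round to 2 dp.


Q = 0.68 * 1797 * 15.1 = 18451.60 BTU/hr

18451.60 BTU/hr


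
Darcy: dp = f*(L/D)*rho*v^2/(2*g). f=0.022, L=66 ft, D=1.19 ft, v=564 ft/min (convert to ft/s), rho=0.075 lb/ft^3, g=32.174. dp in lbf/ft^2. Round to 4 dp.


v_fps = 564/60 = 9.4 ft/s
dp = 0.022*(66/1.19)*0.075*9.4^2/(2*32.174) = 0.1257 lbf/ft^2

0.1257 lbf/ft^2


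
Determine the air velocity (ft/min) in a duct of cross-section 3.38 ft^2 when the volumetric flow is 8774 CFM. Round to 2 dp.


V = 8774 / 3.38 = 2595.86 ft/min

2595.86 ft/min


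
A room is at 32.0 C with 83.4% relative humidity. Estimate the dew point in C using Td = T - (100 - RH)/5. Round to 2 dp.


Td = 32.0 - (100-83.4)/5 = 28.68 C

28.68 C


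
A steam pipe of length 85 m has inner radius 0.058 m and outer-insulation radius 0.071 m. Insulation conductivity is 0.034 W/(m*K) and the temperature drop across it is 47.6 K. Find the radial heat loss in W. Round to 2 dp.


Q = 2*pi*0.034*85*47.6/ln(0.071/0.058) = 4273.90 W

4273.90 W


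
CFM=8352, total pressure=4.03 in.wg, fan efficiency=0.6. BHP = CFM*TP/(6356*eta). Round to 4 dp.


BHP = 8352 * 4.03 / (6356 * 0.6) = 8.8259 hp

8.8259 hp


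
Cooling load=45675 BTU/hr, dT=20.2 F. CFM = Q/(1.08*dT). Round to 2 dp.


CFM = 45675 / (1.08 * 20.2) = 2093.65

2093.65 CFM


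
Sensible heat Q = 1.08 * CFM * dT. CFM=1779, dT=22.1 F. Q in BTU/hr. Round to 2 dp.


Q = 1.08 * 1779 * 22.1 = 42461.17 BTU/hr

42461.17 BTU/hr


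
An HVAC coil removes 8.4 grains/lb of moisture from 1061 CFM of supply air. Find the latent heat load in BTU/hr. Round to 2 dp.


Q = 0.68 * 1061 * 8.4 = 6060.43 BTU/hr

6060.43 BTU/hr


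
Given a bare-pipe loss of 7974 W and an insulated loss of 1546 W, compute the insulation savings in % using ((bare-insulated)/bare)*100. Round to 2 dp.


Savings = ((7974-1546)/7974)*100 = 80.61 %

80.61 %


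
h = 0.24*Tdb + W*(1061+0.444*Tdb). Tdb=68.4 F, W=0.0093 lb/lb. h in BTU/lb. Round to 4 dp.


h = 0.24*68.4 + 0.0093*(1061+0.444*68.4) = 26.5657 BTU/lb

26.5657 BTU/lb


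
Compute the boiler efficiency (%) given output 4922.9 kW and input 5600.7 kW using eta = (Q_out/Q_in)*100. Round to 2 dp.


eta = (4922.9/5600.7)*100 = 87.90 %

87.90 %


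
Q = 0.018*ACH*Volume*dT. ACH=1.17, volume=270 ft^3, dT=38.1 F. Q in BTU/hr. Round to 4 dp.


Q = 0.018 * 1.17 * 270 * 38.1 = 216.6442 BTU/hr

216.6442 BTU/hr


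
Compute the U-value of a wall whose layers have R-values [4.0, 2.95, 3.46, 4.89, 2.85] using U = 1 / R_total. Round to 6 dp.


R_total = 4.0 + 2.95 + 3.46 + 4.89 + 2.85 = 18.15
U = 1/18.15 = 0.055096

0.055096


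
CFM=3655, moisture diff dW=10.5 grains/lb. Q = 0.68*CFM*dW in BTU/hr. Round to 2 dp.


Q = 0.68 * 3655 * 10.5 = 26096.70 BTU/hr

26096.70 BTU/hr


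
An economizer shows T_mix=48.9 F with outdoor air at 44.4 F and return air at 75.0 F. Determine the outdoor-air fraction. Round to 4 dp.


frac = (48.9 - 75.0) / (44.4 - 75.0) = 0.8529

0.8529


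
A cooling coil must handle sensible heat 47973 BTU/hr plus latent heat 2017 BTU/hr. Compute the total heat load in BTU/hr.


Qt = 47973 + 2017 = 49990 BTU/hr

49990 BTU/hr


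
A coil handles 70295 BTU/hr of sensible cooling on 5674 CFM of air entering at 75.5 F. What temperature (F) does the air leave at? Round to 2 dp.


dT = 70295/(1.08*5674) = 11.4713
T_leave = 75.5 - 11.4713 = 64.03 F

64.03 F


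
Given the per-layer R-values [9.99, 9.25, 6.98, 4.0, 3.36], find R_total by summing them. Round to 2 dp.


R_total = 9.99 + 9.25 + 6.98 + 4.0 + 3.36 = 33.58

33.58


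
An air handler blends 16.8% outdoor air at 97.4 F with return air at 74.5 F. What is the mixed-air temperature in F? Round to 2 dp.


T_mix = 74.5 + (16.8/100)*(97.4-74.5) = 78.35 F

78.35 F


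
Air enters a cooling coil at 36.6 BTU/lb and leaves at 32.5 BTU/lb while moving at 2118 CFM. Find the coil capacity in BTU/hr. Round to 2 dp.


Q = 4.5 * 2118 * (36.6 - 32.5) = 39077.10 BTU/hr

39077.10 BTU/hr


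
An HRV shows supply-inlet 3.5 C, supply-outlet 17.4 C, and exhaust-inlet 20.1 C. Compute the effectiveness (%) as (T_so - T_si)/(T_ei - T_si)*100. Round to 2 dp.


eff = (17.4-3.5)/(20.1-3.5)*100 = 83.73 %

83.73 %


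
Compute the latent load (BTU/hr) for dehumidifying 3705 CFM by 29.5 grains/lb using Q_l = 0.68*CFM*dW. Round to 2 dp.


Q = 0.68 * 3705 * 29.5 = 74322.30 BTU/hr

74322.30 BTU/hr


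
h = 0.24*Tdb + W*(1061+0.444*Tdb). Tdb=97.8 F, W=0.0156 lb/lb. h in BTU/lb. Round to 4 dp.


h = 0.24*97.8 + 0.0156*(1061+0.444*97.8) = 40.7010 BTU/lb

40.7010 BTU/lb


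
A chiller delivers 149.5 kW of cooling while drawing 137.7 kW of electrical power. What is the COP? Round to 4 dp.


COP = 149.5 / 137.7 = 1.0857

1.0857


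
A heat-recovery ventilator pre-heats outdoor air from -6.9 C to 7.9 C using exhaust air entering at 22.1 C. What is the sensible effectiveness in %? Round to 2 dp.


eff = (7.9-(-6.9))/(22.1-(-6.9))*100 = 51.03 %

51.03 %


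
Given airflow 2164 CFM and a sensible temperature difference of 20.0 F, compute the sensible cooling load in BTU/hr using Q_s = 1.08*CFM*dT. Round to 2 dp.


Q = 1.08 * 2164 * 20.0 = 46742.40 BTU/hr

46742.40 BTU/hr


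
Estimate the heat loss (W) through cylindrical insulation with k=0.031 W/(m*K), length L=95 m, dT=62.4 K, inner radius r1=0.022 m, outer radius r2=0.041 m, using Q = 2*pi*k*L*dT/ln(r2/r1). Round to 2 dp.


Q = 2*pi*0.031*95*62.4/ln(0.041/0.022) = 1854.77 W

1854.77 W


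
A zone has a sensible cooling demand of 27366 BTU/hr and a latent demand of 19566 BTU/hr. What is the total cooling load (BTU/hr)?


Qt = 27366 + 19566 = 46932 BTU/hr

46932 BTU/hr


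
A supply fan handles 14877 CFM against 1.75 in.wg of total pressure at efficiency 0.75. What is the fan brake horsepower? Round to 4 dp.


BHP = 14877 * 1.75 / (6356 * 0.75) = 5.4615 hp

5.4615 hp


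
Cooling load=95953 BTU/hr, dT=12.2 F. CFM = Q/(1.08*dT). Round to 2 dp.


CFM = 95953 / (1.08 * 12.2) = 7282.41

7282.41 CFM


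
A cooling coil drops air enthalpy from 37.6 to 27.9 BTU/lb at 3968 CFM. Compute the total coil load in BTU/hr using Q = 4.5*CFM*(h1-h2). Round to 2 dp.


Q = 4.5 * 3968 * (37.6 - 27.9) = 173203.20 BTU/hr

173203.20 BTU/hr


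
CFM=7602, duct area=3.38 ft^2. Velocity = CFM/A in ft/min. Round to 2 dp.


V = 7602 / 3.38 = 2249.11 ft/min

2249.11 ft/min


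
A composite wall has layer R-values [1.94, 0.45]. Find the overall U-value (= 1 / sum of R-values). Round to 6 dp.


R_total = 1.94 + 0.45 = 2.39
U = 1/2.39 = 0.418410

0.418410


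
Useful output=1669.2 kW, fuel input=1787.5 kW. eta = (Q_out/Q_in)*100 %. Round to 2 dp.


eta = (1669.2/1787.5)*100 = 93.38 %

93.38 %


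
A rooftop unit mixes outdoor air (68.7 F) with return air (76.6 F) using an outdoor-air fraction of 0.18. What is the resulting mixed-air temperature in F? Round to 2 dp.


T_mix = 0.18*68.7 + 0.82*76.6 = 75.18 F

75.18 F


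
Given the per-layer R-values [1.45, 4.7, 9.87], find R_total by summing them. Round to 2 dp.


R_total = 1.45 + 4.7 + 9.87 = 16.02

16.02


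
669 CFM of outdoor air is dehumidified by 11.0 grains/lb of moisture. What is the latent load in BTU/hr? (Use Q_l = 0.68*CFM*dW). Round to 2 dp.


Q = 0.68 * 669 * 11.0 = 5004.12 BTU/hr

5004.12 BTU/hr


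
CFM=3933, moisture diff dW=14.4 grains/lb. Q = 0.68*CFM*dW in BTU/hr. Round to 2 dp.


Q = 0.68 * 3933 * 14.4 = 38511.94 BTU/hr

38511.94 BTU/hr


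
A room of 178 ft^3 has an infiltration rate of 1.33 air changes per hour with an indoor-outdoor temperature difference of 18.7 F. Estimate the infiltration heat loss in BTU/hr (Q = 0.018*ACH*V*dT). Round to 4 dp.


Q = 0.018 * 1.33 * 178 * 18.7 = 79.6867 BTU/hr

79.6867 BTU/hr


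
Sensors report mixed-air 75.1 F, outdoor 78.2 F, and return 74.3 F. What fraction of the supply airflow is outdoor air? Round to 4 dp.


frac = (75.1 - 74.3) / (78.2 - 74.3) = 0.2051

0.2051


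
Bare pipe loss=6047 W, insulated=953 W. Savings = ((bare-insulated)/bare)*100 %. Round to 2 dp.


Savings = ((6047-953)/6047)*100 = 84.24 %

84.24 %


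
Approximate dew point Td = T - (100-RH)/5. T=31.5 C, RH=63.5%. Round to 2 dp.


Td = 31.5 - (100-63.5)/5 = 24.20 C

24.20 C


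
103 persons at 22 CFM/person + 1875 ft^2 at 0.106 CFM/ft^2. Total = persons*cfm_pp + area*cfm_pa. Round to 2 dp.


Total = 103*22 + 1875*0.106 = 2464.75 CFM

2464.75 CFM


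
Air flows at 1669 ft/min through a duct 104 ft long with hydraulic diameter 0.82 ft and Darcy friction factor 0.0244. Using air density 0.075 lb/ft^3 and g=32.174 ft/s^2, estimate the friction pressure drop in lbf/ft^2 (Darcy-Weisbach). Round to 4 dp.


v_fps = 1669/60 = 27.8167 ft/s
dp = 0.0244*(104/0.82)*0.075*27.8167^2/(2*32.174) = 2.7909 lbf/ft^2

2.7909 lbf/ft^2


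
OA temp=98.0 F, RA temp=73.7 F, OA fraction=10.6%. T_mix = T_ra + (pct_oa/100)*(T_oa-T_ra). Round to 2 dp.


T_mix = 73.7 + (10.6/100)*(98.0-73.7) = 76.28 F

76.28 F


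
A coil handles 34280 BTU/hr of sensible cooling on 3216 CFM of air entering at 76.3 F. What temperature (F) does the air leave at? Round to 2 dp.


dT = 34280/(1.08*3216) = 9.8696
T_leave = 76.3 - 9.8696 = 66.43 F

66.43 F


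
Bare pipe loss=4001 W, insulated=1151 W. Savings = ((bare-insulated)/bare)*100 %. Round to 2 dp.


Savings = ((4001-1151)/4001)*100 = 71.23 %

71.23 %


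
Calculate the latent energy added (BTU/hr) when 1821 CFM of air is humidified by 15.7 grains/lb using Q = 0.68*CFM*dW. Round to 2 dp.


Q = 0.68 * 1821 * 15.7 = 19441.00 BTU/hr

19441.00 BTU/hr


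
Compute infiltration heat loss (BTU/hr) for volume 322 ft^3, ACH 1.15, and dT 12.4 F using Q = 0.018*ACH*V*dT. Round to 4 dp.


Q = 0.018 * 1.15 * 322 * 12.4 = 82.6510 BTU/hr

82.6510 BTU/hr


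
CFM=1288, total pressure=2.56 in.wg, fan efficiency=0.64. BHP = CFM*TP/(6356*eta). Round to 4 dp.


BHP = 1288 * 2.56 / (6356 * 0.64) = 0.8106 hp

0.8106 hp


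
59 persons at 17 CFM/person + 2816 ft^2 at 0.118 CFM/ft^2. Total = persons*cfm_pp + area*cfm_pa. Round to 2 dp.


Total = 59*17 + 2816*0.118 = 1335.29 CFM

1335.29 CFM


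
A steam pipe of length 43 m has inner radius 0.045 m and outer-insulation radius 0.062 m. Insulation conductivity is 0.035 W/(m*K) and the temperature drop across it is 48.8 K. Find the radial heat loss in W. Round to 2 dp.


Q = 2*pi*0.035*43*48.8/ln(0.062/0.045) = 1439.95 W

1439.95 W


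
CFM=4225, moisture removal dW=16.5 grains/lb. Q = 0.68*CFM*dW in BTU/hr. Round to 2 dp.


Q = 0.68 * 4225 * 16.5 = 47404.50 BTU/hr

47404.50 BTU/hr


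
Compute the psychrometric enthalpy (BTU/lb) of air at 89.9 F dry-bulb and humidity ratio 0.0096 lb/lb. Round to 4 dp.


h = 0.24*89.9 + 0.0096*(1061+0.444*89.9) = 32.1448 BTU/lb

32.1448 BTU/lb


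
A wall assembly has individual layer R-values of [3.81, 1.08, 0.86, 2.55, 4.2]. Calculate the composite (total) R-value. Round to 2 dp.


R_total = 3.81 + 1.08 + 0.86 + 2.55 + 4.2 = 12.50

12.50


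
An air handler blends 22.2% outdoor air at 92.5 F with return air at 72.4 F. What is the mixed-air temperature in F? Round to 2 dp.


T_mix = 72.4 + (22.2/100)*(92.5-72.4) = 76.86 F

76.86 F


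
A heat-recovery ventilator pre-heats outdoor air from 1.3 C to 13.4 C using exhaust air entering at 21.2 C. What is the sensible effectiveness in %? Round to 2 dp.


eff = (13.4-1.3)/(21.2-1.3)*100 = 60.80 %

60.80 %


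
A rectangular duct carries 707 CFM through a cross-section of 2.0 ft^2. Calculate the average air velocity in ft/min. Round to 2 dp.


V = 707 / 2.0 = 353.50 ft/min

353.50 ft/min


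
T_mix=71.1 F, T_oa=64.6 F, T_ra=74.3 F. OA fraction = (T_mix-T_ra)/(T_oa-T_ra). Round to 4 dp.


frac = (71.1 - 74.3) / (64.6 - 74.3) = 0.3299

0.3299


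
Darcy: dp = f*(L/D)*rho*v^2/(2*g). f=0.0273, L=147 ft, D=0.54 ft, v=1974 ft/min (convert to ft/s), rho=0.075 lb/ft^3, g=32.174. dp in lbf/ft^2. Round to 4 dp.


v_fps = 1974/60 = 32.9 ft/s
dp = 0.0273*(147/0.54)*0.075*32.9^2/(2*32.174) = 9.3757 lbf/ft^2

9.3757 lbf/ft^2


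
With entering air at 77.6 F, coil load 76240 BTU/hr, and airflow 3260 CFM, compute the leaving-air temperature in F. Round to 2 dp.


dT = 76240/(1.08*3260) = 21.6542
T_leave = 77.6 - 21.6542 = 55.95 F

55.95 F


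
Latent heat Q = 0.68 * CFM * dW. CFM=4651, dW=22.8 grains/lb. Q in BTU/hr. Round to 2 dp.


Q = 0.68 * 4651 * 22.8 = 72109.10 BTU/hr

72109.10 BTU/hr


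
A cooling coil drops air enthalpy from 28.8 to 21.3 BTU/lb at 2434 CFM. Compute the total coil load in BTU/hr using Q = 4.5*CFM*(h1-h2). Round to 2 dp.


Q = 4.5 * 2434 * (28.8 - 21.3) = 82147.50 BTU/hr

82147.50 BTU/hr


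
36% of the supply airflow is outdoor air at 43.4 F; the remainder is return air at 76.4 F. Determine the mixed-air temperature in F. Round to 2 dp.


T_mix = 0.36*43.4 + 0.64*76.4 = 64.52 F

64.52 F


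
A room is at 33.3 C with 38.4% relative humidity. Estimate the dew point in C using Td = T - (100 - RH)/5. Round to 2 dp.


Td = 33.3 - (100-38.4)/5 = 20.98 C

20.98 C


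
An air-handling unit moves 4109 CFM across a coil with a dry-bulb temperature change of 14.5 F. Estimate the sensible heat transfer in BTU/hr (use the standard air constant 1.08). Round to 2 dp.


Q = 1.08 * 4109 * 14.5 = 64346.94 BTU/hr

64346.94 BTU/hr


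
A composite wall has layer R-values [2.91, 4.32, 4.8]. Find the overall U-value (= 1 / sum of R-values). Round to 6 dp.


R_total = 2.91 + 4.32 + 4.8 = 12.03
U = 1/12.03 = 0.083126

0.083126


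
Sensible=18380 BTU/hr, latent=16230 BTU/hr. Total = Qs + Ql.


Qt = 18380 + 16230 = 34610 BTU/hr

34610 BTU/hr


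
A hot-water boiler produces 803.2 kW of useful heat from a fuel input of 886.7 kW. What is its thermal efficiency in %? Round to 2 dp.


eta = (803.2/886.7)*100 = 90.58 %

90.58 %


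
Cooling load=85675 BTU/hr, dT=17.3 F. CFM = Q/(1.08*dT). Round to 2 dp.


CFM = 85675 / (1.08 * 17.3) = 4585.47

4585.47 CFM


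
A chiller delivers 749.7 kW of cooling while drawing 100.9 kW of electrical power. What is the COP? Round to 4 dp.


COP = 749.7 / 100.9 = 7.4301

7.4301


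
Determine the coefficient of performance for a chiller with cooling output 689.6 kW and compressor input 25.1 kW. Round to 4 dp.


COP = 689.6 / 25.1 = 27.4741

27.4741


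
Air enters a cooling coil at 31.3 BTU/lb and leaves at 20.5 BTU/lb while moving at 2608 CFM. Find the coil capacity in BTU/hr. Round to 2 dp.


Q = 4.5 * 2608 * (31.3 - 20.5) = 126748.80 BTU/hr

126748.80 BTU/hr


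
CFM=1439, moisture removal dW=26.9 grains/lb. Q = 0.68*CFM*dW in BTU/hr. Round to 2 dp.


Q = 0.68 * 1439 * 26.9 = 26322.19 BTU/hr

26322.19 BTU/hr


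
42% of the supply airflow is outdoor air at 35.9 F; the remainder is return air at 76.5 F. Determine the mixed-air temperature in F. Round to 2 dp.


T_mix = 0.42*35.9 + 0.58*76.5 = 59.45 F

59.45 F


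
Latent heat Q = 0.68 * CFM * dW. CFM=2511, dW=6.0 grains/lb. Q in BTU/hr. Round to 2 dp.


Q = 0.68 * 2511 * 6.0 = 10244.88 BTU/hr

10244.88 BTU/hr


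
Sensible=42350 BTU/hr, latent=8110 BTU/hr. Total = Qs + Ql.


Qt = 42350 + 8110 = 50460 BTU/hr

50460 BTU/hr


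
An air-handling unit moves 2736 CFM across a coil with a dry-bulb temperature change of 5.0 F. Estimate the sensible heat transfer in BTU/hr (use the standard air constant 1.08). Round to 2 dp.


Q = 1.08 * 2736 * 5.0 = 14774.40 BTU/hr

14774.40 BTU/hr


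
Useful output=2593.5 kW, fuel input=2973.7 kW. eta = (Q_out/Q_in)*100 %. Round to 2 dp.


eta = (2593.5/2973.7)*100 = 87.21 %

87.21 %


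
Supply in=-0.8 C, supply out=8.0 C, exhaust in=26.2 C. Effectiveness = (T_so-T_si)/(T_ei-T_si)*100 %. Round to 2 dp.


eff = (8.0-(-0.8))/(26.2-(-0.8))*100 = 32.59 %

32.59 %


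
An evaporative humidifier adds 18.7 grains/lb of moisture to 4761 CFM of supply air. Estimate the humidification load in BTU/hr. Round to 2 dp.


Q = 0.68 * 4761 * 18.7 = 60540.88 BTU/hr

60540.88 BTU/hr


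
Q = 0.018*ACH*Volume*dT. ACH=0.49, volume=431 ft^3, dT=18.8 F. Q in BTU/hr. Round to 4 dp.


Q = 0.018 * 0.49 * 431 * 18.8 = 71.4667 BTU/hr

71.4667 BTU/hr


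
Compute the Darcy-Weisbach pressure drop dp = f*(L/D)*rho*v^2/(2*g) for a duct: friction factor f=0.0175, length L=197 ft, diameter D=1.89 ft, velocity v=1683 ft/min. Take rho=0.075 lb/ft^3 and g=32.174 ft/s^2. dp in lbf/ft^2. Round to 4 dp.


v_fps = 1683/60 = 28.05 ft/s
dp = 0.0175*(197/1.89)*0.075*28.05^2/(2*32.174) = 1.6728 lbf/ft^2

1.6728 lbf/ft^2
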